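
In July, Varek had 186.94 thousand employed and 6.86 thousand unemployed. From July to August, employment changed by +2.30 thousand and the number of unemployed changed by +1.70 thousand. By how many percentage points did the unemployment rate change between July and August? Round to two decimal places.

July: labor force = 186.94 + 6.86 = 193.80; u = 6.86/193.80 = 3.54%.
August: labor force = 189.24 + 8.56 = 197.80; u = 8.56/197.80 = 4.33%.
Change = 4.33% − 3.54% = +0.79 pp.

The unemployment rate changed by +0.79 percentage points.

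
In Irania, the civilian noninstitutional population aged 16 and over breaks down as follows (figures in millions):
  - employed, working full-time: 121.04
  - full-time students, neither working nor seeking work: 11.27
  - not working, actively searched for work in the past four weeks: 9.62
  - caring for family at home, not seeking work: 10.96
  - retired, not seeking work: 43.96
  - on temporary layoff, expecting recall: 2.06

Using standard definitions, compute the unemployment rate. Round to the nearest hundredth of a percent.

Employed = 121.04 million.
Unemployed = 9.62 + 2.06 = 11.68 million (jobless and actively searching, or on temporary layoff).
Labor force = 121.04 + 11.68 = 132.72 million.
Unemployment rate = 11.68 / 132.72 = 8.80%.

Unemployment rate ≈ 8.80%.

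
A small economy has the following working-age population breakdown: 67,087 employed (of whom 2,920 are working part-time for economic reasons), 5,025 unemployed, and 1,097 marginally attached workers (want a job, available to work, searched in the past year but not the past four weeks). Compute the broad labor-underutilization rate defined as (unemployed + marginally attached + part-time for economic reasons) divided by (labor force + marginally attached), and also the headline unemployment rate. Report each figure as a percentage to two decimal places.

Broad underutilization rate ≈ 12.35%; headline unemployment rate ≈ 6.97%.

Labor force = 67,087 + 5,025 = 72,112.
Numerator = 5,025 + 1,097 + 2,920 = 9,042.
Denominator = 72,112 + 1,097 = 73,209.
Broad rate = 9,042 / 73,209 = 12.35%.
Headline unemployment rate = 5,025 / 72,112 = 6.97%.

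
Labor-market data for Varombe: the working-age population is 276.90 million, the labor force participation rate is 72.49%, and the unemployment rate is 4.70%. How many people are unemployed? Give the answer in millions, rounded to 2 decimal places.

Labor force = 0.7249 × 276.90 = 200.72 million.
Unemployed = 0.0470 × 200.72 ≈ 9.43 million.

About 9.43 million are unemployed.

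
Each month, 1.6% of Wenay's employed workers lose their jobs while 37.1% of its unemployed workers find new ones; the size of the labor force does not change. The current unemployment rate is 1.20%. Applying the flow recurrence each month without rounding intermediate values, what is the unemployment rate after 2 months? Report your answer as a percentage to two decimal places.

Unemployment rate after two months ≈ 3.03%.

With a fixed labor force, u_{t+1} = u_t + s·(1−u_t) − f·u_t = u_t·(1−s−f) + s.
Here 1−s−f = 0.613 and s = 0.016.
u_1 = 0.012000 × 0.613 + 0.016 = 0.023356.
u_2 = 0.023356 × 0.613 + 0.016 = 0.030317.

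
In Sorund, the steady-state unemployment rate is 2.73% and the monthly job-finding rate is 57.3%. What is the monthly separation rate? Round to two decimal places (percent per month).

Separation rate ≈ 1.61% per month.

From u* = s/(s+f): s = u·f/(1−u).
s = 0.0273 × 57.3 / (1 − 0.0273) = 1.5643 / 0.9727 ≈ 1.61% per month.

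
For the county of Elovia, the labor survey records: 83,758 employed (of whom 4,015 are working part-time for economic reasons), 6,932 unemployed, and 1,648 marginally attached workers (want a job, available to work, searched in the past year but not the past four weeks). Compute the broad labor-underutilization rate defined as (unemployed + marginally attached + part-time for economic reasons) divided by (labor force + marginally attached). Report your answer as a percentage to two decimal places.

Broad underutilization rate ≈ 13.64%.

Labor force = 83,758 + 6,932 = 90,690.
Numerator = 6,932 + 1,648 + 4,015 = 12,595.
Denominator = 90,690 + 1,648 = 92,338.
Broad rate = 12,595 / 92,338 = 13.64%.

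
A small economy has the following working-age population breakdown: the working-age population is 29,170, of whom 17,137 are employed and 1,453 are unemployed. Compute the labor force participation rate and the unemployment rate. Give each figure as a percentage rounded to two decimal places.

Labor force participation rate ≈ 63.73%; unemployment rate ≈ 7.82%.

Labor force = employed + unemployed = 17,137 + 1,453 = 18,590.
Unemployment rate = 1,453 / 18,590 = 7.82%.
Labor force participation rate = 18,590 / 29,170 = 63.73%.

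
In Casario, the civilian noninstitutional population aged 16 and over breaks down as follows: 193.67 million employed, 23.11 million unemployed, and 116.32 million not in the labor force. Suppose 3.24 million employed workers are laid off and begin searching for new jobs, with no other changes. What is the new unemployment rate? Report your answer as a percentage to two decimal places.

Initially, labor force = 193.67 + 23.11 = 216.78 million, so u = 23.11/216.78 = 10.66%.
After the change, employed falls and unemployed rises by 3.24; labor force unchanged → E = 190.43, U = 26.35, labor force = 216.78 million.
New unemployment rate = 26.35 / 216.78 = 12.16%.

New unemployment rate ≈ 12.16%.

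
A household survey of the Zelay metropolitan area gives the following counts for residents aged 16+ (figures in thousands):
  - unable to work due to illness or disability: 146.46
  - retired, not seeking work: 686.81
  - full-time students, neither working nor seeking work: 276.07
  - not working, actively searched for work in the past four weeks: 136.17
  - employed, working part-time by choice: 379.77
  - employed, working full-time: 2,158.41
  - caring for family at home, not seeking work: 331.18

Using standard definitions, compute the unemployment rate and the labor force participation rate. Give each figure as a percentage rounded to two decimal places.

Unemployment rate ≈ 5.09%; labor force participation rate ≈ 64.99%.

Employed = 379.77 + 2,158.41 = 2,538.18 thousand.
Unemployed = 136.17 thousand.
Labor force = 2,538.18 + 136.17 = 2,674.35 thousand.
Not in labor force = 146.46 + 686.81 + 276.07 + 331.18 = 1,440.52 thousand (those not working and not actively searching are outside the labor force).
Civilian working-age population = 2,674.35 + 1,440.52 = 4,114.87 thousand.
Unemployment rate = 136.17 / 2,674.35 = 5.09%.
Labor force participation rate = 2,674.35 / 4,114.87 = 64.99%.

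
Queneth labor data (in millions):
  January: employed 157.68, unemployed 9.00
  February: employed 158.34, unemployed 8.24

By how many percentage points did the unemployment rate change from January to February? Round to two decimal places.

January: labor force = 157.68 + 9.00 = 166.68; u = 9.00/166.68 = 5.40%.
February: labor force = 158.34 + 8.24 = 166.58; u = 8.24/166.58 = 4.95%.
Change = 4.95% − 5.40% = −0.45 pp.

The unemployment rate changed by −0.45 percentage points.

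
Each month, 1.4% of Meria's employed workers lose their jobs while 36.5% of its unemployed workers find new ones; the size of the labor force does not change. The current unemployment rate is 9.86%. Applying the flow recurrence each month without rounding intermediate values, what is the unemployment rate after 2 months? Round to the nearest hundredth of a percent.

With a fixed labor force, u_{t+1} = u_t + s·(1−u_t) − f·u_t = u_t·(1−s−f) + s.
Here 1−s−f = 0.621 and s = 0.014.
u_1 = 0.098600 × 0.621 + 0.014 = 0.075231.
u_2 = 0.075231 × 0.621 + 0.014 = 0.060718.

Unemployment rate after two months ≈ 6.07%.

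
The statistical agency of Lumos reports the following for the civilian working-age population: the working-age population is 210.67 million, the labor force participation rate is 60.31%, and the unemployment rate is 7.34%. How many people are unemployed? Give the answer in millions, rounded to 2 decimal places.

Labor force = 0.6031 × 210.67 = 127.06 million.
Unemployed = 0.0734 × 127.06 ≈ 9.33 million.

About 9.33 million are unemployed.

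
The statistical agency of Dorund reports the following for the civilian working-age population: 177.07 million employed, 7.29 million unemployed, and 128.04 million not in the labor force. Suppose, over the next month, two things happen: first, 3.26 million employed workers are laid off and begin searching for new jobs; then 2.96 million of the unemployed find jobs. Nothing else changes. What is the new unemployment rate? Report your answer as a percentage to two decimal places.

Initially, labor force = 177.07 + 7.29 = 184.36 million, so u = 7.29/184.36 = 3.95%.
After the first change, employed falls and unemployed rises by 3.26; labor force unchanged → E = 173.81, U = 10.55, labor force = 184.36 million.
After the second change, unemployed falls and employed rises by 2.96; labor force unchanged → E = 176.77, U = 7.59, labor force = 184.36 million.
New unemployment rate = 7.59 / 184.36 = 4.12%.

New unemployment rate ≈ 4.12%.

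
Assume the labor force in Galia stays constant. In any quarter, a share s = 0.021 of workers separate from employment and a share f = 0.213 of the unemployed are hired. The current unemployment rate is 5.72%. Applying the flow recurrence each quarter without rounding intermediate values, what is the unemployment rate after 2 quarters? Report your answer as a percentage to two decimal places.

Unemployment rate after two quarters ≈ 7.06%.

With a fixed labor force, u_{t+1} = u_t + s·(1−u_t) − f·u_t = u_t·(1−s−f) + s.
Here 1−s−f = 0.766 and s = 0.021.
u_1 = 0.057200 × 0.766 + 0.021 = 0.064815.
u_2 = 0.064815 × 0.766 + 0.021 = 0.070648.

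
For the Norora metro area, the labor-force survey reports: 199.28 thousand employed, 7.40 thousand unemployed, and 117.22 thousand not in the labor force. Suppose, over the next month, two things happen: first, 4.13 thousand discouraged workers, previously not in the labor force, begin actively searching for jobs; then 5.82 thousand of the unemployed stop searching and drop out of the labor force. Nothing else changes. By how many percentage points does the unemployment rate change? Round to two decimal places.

Initially, labor force = 199.28 + 7.40 = 206.68 thousand, so u = 7.40/206.68 = 3.58%.
After the first change, unemployed and labor force both rise by 4.13 → E = 199.28, U = 11.53, labor force = 210.81 thousand.
After the second change, unemployed and labor force both fall by 5.82 → E = 199.28, U = 5.71, labor force = 204.99 thousand.
New unemployment rate = 5.71 / 204.99 = 2.79%.
Change = 2.79% − 3.58% = −0.79 percentage points.

The unemployment rate changes by −0.79 percentage points.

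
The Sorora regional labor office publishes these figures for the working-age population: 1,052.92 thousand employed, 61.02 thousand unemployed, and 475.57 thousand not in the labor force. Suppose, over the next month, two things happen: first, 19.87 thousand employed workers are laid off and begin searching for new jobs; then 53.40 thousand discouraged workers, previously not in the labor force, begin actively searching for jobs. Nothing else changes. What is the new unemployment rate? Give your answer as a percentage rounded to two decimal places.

Initially, labor force = 1,052.92 + 61.02 = 1,113.94 thousand, so u = 61.02/1,113.94 = 5.48%.
After the first change, employed falls and unemployed rises by 19.87; labor force unchanged → E = 1,033.05, U = 80.89, labor force = 1,113.94 thousand.
After the second change, unemployed and labor force both rise by 53.40 → E = 1,033.05, U = 134.29, labor force = 1,167.34 thousand.
New unemployment rate = 134.29 / 1,167.34 = 11.50%.

New unemployment rate ≈ 11.50%.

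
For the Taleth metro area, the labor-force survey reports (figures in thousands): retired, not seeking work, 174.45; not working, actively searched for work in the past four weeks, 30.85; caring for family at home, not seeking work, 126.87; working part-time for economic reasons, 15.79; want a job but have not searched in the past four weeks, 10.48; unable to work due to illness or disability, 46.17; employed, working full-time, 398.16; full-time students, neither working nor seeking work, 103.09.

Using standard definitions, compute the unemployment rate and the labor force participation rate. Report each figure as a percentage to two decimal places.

Unemployment rate ≈ 6.94%; labor force participation rate ≈ 49.10%.

Employed = 15.79 + 398.16 = 413.95 thousand (anyone who worked, including part-time for economic reasons, counts as employed).
Unemployed = 30.85 thousand.
Labor force = 413.95 + 30.85 = 444.80 thousand.
Not in labor force = 174.45 + 126.87 + 10.48 + 46.17 + 103.09 = 461.06 thousand (those not working and not actively searching are outside the labor force — including those who want a job but have given up searching).
Civilian working-age population = 444.80 + 461.06 = 905.86 thousand.
Unemployment rate = 30.85 / 444.80 = 6.94%.
Labor force participation rate = 444.80 / 905.86 = 49.10%.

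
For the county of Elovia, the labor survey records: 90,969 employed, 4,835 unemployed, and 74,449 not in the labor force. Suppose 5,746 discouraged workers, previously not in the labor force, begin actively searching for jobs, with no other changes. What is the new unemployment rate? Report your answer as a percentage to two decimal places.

New unemployment rate ≈ 10.42%.

Initially, labor force = 90,969 + 4,835 = 95,804, so u = 4,835/95,804 = 5.05%.
After the change, unemployed and labor force both rise by 5,746 → E = 90,969, U = 10,581, labor force = 101,550.
New unemployment rate = 10,581 / 101,550 = 10.42%.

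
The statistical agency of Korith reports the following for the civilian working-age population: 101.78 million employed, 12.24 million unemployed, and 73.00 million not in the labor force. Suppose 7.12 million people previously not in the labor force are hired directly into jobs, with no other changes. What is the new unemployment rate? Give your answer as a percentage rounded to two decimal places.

Initially, labor force = 101.78 + 12.24 = 114.02 million, so u = 12.24/114.02 = 10.73%.
After the change, employed and labor force both rise by 7.12; unemployed unchanged → E = 108.90, U = 12.24, labor force = 121.14 million.
New unemployment rate = 12.24 / 121.14 = 10.10%.

New unemployment rate ≈ 10.10%.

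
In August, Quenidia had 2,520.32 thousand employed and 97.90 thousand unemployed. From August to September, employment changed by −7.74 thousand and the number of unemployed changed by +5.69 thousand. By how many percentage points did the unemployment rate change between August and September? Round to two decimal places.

August: labor force = 2,520.32 + 97.90 = 2,618.22; u = 97.90/2,618.22 = 3.74%.
September: labor force = 2,512.58 + 103.59 = 2,616.17; u = 103.59/2,616.17 = 3.96%.
Change = 3.96% − 3.74% = +0.22 pp.

The unemployment rate changed by +0.22 percentage points.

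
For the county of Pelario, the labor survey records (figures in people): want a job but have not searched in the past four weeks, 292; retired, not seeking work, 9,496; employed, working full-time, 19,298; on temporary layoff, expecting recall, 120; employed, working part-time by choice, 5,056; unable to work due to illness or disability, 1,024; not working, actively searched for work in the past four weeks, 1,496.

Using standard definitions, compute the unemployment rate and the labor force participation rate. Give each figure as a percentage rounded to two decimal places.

Unemployment rate ≈ 6.22%; labor force participation rate ≈ 70.61%.

Employed = 19,298 + 5,056 = 24,354.
Unemployed = 120 + 1,496 = 1,616 (jobless and actively searching, or on temporary layoff).
Labor force = 24,354 + 1,616 = 25,970.
Not in labor force = 292 + 9,496 + 1,024 = 10,812 (those not working and not actively searching are outside the labor force — including those who want a job but have given up searching).
Civilian working-age population = 25,970 + 10,812 = 36,782.
Unemployment rate = 1,616 / 25,970 = 6.22%.
Labor force participation rate = 25,970 / 36,782 = 70.61%.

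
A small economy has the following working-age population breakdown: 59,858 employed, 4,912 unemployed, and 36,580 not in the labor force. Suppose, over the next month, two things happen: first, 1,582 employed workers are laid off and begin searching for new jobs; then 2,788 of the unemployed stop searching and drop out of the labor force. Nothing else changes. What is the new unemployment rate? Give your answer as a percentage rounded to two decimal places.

Initially, labor force = 59,858 + 4,912 = 64,770, so u = 4,912/64,770 = 7.58%.
After the first change, employed falls and unemployed rises by 1,582; labor force unchanged → E = 58,276, U = 6,494, labor force = 64,770.
After the second change, unemployed and labor force both fall by 2,788 → E = 58,276, U = 3,706, labor force = 61,982.
New unemployment rate = 3,706 / 61,982 = 5.98%.

New unemployment rate ≈ 5.98%.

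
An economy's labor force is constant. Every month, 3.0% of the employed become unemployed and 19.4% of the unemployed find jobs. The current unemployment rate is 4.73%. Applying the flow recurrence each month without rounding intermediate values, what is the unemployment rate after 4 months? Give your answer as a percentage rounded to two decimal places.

Unemployment rate after four months ≈ 10.25%.

With a fixed labor force, u_{t+1} = u_t + s·(1−u_t) − f·u_t = u_t·(1−s−f) + s.
Here 1−s−f = 0.776 and s = 0.030.
u_1 = 0.047300 × 0.776 + 0.030 = 0.066705.
u_2 = 0.066705 × 0.776 + 0.030 = 0.081763.
u_3 = 0.081763 × 0.776 + 0.030 = 0.093448.
u_4 = 0.093448 × 0.776 + 0.030 = 0.102516.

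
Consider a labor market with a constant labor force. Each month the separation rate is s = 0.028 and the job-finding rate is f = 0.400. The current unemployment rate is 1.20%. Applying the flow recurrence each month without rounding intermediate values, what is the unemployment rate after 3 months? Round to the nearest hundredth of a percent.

With a fixed labor force, u_{t+1} = u_t + s·(1−u_t) − f·u_t = u_t·(1−s−f) + s.
Here 1−s−f = 0.572 and s = 0.028.
u_1 = 0.012000 × 0.572 + 0.028 = 0.034864.
u_2 = 0.034864 × 0.572 + 0.028 = 0.047942.
u_3 = 0.047942 × 0.572 + 0.028 = 0.055423.

Unemployment rate after three months ≈ 5.54%.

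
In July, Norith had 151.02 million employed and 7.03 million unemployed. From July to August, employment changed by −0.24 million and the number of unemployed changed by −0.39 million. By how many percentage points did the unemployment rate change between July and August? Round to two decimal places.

The unemployment rate changed by −0.23 percentage points.

July: labor force = 151.02 + 7.03 = 158.05; u = 7.03/158.05 = 4.45%.
August: labor force = 150.78 + 6.64 = 157.42; u = 6.64/157.42 = 4.22%.
Change = 4.22% − 4.45% = −0.23 pp.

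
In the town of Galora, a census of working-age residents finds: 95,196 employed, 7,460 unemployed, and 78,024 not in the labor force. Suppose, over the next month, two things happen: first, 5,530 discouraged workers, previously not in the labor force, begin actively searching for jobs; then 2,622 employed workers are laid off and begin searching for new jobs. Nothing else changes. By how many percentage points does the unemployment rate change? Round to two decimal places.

The unemployment rate changes by +7.16 percentage points.

Initially, labor force = 95,196 + 7,460 = 102,656, so u = 7,460/102,656 = 7.27%.
After the first change, unemployed and labor force both rise by 5,530 → E = 95,196, U = 12,990, labor force = 108,186.
After the second change, employed falls and unemployed rises by 2,622; labor force unchanged → E = 92,574, U = 15,612, labor force = 108,186.
New unemployment rate = 15,612 / 108,186 = 14.43%.
Change = 14.43% − 7.27% = +7.16 percentage points.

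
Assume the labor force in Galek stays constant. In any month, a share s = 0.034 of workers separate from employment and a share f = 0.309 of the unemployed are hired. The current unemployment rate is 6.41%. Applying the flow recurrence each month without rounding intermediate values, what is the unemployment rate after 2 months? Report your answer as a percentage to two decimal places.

Unemployment rate after two months ≈ 8.40%.

With a fixed labor force, u_{t+1} = u_t + s·(1−u_t) − f·u_t = u_t·(1−s−f) + s.
Here 1−s−f = 0.657 and s = 0.034.
u_1 = 0.064100 × 0.657 + 0.034 = 0.076114.
u_2 = 0.076114 × 0.657 + 0.034 = 0.084007.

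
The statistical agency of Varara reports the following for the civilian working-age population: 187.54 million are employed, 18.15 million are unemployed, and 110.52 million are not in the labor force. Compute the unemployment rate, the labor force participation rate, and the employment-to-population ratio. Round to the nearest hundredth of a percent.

Unemployment rate ≈ 8.82%; labor force participation rate ≈ 65.05%; employment-population ratio ≈ 59.31%.

Labor force = employed + unemployed = 187.54 + 18.15 = 205.69 million.
Working-age population = 205.69 + 110.52 = 316.21 million.
Unemployment rate = 18.15 / 205.69 = 8.82%.
Labor force participation rate = 205.69 / 316.21 = 65.05%.
Employment-population ratio = 187.54 / 316.21 = 59.31%.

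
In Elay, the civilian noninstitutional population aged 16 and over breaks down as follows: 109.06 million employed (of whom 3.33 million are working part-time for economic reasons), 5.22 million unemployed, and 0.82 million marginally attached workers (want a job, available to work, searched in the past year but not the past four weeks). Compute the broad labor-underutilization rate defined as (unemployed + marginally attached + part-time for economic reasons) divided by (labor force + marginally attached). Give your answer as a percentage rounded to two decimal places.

Broad underutilization rate ≈ 8.14%.

Labor force = 109.06 + 5.22 = 114.28 million.
Numerator = 5.22 + 0.82 + 3.33 = 9.37 million.
Denominator = 114.28 + 0.82 = 115.10 million.
Broad rate = 9.37 / 115.10 = 8.14%.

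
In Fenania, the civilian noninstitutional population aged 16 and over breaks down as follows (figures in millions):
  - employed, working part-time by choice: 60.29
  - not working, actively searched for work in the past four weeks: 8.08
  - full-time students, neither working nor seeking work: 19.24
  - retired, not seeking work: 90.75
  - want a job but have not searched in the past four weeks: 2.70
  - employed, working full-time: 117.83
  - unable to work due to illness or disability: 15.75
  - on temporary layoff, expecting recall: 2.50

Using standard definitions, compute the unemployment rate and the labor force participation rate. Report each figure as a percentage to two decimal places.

Unemployment rate ≈ 5.61%; labor force participation rate ≈ 59.50%.

Employed = 60.29 + 117.83 = 178.12 million.
Unemployed = 8.08 + 2.50 = 10.58 million (jobless and actively searching, or on temporary layoff).
Labor force = 178.12 + 10.58 = 188.70 million.
Not in labor force = 19.24 + 90.75 + 2.70 + 15.75 = 128.44 million (those not working and not actively searching are outside the labor force — including those who want a job but have given up searching).
Civilian working-age population = 188.70 + 128.44 = 317.14 million.
Unemployment rate = 10.58 / 188.70 = 5.61%.
Labor force participation rate = 188.70 / 317.14 = 59.50%.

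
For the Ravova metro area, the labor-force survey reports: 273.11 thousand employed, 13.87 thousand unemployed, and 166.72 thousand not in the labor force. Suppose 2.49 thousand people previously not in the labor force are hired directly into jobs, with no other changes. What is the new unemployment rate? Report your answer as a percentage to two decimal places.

Initially, labor force = 273.11 + 13.87 = 286.98 thousand, so u = 13.87/286.98 = 4.83%.
After the change, employed and labor force both rise by 2.49; unemployed unchanged → E = 275.60, U = 13.87, labor force = 289.47 thousand.
New unemployment rate = 13.87 / 289.47 = 4.79%.

New unemployment rate ≈ 4.79%.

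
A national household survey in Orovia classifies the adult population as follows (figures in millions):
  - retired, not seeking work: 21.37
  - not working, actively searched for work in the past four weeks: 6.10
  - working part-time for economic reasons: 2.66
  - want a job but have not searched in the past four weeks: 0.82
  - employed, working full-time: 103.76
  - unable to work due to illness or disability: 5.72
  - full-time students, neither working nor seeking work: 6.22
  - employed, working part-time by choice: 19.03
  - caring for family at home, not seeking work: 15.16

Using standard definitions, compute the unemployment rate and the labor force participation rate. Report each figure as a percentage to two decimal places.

Unemployment rate ≈ 4.64%; labor force participation rate ≈ 72.74%.

Employed = 2.66 + 103.76 + 19.03 = 125.45 million (anyone who worked, including part-time for economic reasons, counts as employed).
Unemployed = 6.10 million.
Labor force = 125.45 + 6.10 = 131.55 million.
Not in labor force = 21.37 + 0.82 + 5.72 + 6.22 + 15.16 = 49.29 million (those not working and not actively searching are outside the labor force — including those who want a job but have given up searching).
Civilian working-age population = 131.55 + 49.29 = 180.84 million.
Unemployment rate = 6.10 / 131.55 = 4.64%.
Labor force participation rate = 131.55 / 180.84 = 72.74%.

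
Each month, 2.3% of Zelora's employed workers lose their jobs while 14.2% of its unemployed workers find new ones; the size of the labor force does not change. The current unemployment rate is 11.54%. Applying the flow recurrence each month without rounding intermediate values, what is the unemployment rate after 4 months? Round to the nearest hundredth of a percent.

With a fixed labor force, u_{t+1} = u_t + s·(1−u_t) − f·u_t = u_t·(1−s−f) + s.
Here 1−s−f = 0.835 and s = 0.023.
u_1 = 0.115400 × 0.835 + 0.023 = 0.119359.
u_2 = 0.119359 × 0.835 + 0.023 = 0.122665.
u_3 = 0.122665 × 0.835 + 0.023 = 0.125425.
u_4 = 0.125425 × 0.835 + 0.023 = 0.127730.

Unemployment rate after four months ≈ 12.77%.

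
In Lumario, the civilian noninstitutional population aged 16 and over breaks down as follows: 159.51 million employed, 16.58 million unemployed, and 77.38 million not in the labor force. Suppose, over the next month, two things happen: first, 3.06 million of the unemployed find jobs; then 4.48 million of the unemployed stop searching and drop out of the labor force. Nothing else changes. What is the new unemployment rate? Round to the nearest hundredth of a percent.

New unemployment rate ≈ 5.27%.

Initially, labor force = 159.51 + 16.58 = 176.09 million, so u = 16.58/176.09 = 9.42%.
After the first change, unemployed falls and employed rises by 3.06; labor force unchanged → E = 162.57, U = 13.52, labor force = 176.09 million.
After the second change, unemployed and labor force both fall by 4.48 → E = 162.57, U = 9.04, labor force = 171.61 million.
New unemployment rate = 9.04 / 171.61 = 5.27%.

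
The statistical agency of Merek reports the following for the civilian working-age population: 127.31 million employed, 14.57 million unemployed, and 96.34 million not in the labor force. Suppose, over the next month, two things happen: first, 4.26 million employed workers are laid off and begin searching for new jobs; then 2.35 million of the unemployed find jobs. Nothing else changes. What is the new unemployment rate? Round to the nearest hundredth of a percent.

New unemployment rate ≈ 11.62%.

Initially, labor force = 127.31 + 14.57 = 141.88 million, so u = 14.57/141.88 = 10.27%.
After the first change, employed falls and unemployed rises by 4.26; labor force unchanged → E = 123.05, U = 18.83, labor force = 141.88 million.
After the second change, unemployed falls and employed rises by 2.35; labor force unchanged → E = 125.40, U = 16.48, labor force = 141.88 million.
New unemployment rate = 16.48 / 141.88 = 11.62%.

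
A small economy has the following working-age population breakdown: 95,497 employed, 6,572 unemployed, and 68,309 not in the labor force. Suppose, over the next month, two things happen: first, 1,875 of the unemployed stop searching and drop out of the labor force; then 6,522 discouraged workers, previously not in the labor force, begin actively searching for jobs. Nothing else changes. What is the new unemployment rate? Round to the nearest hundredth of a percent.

New unemployment rate ≈ 10.51%.

Initially, labor force = 95,497 + 6,572 = 102,069, so u = 6,572/102,069 = 6.44%.
After the first change, unemployed and labor force both fall by 1,875 → E = 95,497, U = 4,697, labor force = 100,194.
After the second change, unemployed and labor force both rise by 6,522 → E = 95,497, U = 11,219, labor force = 106,716.
New unemployment rate = 11,219 / 106,716 = 10.51%.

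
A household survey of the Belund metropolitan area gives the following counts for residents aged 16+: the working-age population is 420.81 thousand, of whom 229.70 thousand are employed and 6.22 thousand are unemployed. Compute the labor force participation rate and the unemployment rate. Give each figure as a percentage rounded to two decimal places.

Labor force = employed + unemployed = 229.70 + 6.22 = 235.92 thousand.
Unemployment rate = 6.22 / 235.92 = 2.64%.
Labor force participation rate = 235.92 / 420.81 = 56.06%.

Labor force participation rate ≈ 56.06%; unemployment rate ≈ 2.64%.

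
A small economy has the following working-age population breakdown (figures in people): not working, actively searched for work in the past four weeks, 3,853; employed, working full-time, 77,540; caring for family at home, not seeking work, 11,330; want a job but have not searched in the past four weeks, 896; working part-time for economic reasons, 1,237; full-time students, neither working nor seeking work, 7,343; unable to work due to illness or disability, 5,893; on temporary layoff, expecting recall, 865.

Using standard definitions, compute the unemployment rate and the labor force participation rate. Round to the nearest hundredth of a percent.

Employed = 77,540 + 1,237 = 78,777 (anyone who worked, including part-time for economic reasons, counts as employed).
Unemployed = 3,853 + 865 = 4,718 (jobless and actively searching, or on temporary layoff).
Labor force = 78,777 + 4,718 = 83,495.
Not in labor force = 11,330 + 896 + 7,343 + 5,893 = 25,462 (those not working and not actively searching are outside the labor force — including those who want a job but have given up searching).
Civilian working-age population = 83,495 + 25,462 = 108,957.
Unemployment rate = 4,718 / 83,495 = 5.65%.
Labor force participation rate = 83,495 / 108,957 = 76.63%.

Unemployment rate ≈ 5.65%; labor force participation rate ≈ 76.63%.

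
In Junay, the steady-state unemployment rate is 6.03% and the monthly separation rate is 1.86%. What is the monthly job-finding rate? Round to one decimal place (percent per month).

From u* = s/(s+f): f = s·(1−u)/u.
f = 1.86 × (1 − 0.0603) / 0.0603 = 1.7478 / 0.0603 ≈ 29.0% per month.

Job-finding rate ≈ 29.0% per month.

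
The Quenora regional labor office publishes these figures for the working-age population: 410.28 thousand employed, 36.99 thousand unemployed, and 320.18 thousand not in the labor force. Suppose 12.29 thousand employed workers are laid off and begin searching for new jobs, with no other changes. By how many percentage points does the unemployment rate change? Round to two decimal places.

Initially, labor force = 410.28 + 36.99 = 447.27 thousand, so u = 36.99/447.27 = 8.27%.
After the change, employed falls and unemployed rises by 12.29; labor force unchanged → E = 397.99, U = 49.28, labor force = 447.27 thousand.
New unemployment rate = 49.28 / 447.27 = 11.02%.
Change = 11.02% − 8.27% = +2.75 percentage points.

The unemployment rate changes by +2.75 percentage points.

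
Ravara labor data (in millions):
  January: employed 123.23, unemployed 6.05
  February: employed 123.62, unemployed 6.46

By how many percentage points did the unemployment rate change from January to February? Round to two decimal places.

The unemployment rate changed by +0.29 percentage points.

January: labor force = 123.23 + 6.05 = 129.28; u = 6.05/129.28 = 4.68%.
February: labor force = 123.62 + 6.46 = 130.08; u = 6.46/130.08 = 4.97%.
Change = 4.97% − 4.68% = +0.29 pp.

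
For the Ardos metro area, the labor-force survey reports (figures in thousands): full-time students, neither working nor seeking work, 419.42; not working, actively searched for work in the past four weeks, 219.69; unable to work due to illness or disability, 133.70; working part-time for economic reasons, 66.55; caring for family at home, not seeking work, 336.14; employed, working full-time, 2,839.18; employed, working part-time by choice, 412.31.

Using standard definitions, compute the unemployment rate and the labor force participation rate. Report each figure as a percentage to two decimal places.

Employed = 66.55 + 2,839.18 + 412.31 = 3,318.04 thousand (anyone who worked, including part-time for economic reasons, counts as employed).
Unemployed = 219.69 thousand.
Labor force = 3,318.04 + 219.69 = 3,537.73 thousand.
Not in labor force = 419.42 + 133.70 + 336.14 = 889.26 thousand (those not working and not actively searching are outside the labor force).
Civilian working-age population = 3,537.73 + 889.26 = 4,426.99 thousand.
Unemployment rate = 219.69 / 3,537.73 = 6.21%.
Labor force participation rate = 3,537.73 / 4,426.99 = 79.91%.

Unemployment rate ≈ 6.21%; labor force participation rate ≈ 79.91%.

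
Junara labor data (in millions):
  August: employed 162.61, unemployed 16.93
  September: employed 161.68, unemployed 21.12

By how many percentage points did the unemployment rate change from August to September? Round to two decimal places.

August: labor force = 162.61 + 16.93 = 179.54; u = 16.93/179.54 = 9.43%.
September: labor force = 161.68 + 21.12 = 182.80; u = 21.12/182.80 = 11.55%.
Change = 11.55% − 9.43% = +2.12 pp.

The unemployment rate changed by +2.12 percentage points.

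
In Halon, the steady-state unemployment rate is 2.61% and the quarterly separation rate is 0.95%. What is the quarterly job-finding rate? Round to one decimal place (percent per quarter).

From u* = s/(s+f): f = s·(1−u)/u.
f = 0.95 × (1 − 0.0261) / 0.0261 = 0.9252 / 0.0261 ≈ 35.4% per quarter.

Job-finding rate ≈ 35.4% per quarter.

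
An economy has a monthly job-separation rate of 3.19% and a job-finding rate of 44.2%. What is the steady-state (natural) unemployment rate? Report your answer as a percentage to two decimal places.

At steady state the flows balance: s·E = f·U, so U/(E+U) = s/(s+f).
u* = 3.19 / (3.19 + 44.2) = 3.19 / 47.39 = 6.73%.

Steady-state unemployment rate ≈ 6.73%.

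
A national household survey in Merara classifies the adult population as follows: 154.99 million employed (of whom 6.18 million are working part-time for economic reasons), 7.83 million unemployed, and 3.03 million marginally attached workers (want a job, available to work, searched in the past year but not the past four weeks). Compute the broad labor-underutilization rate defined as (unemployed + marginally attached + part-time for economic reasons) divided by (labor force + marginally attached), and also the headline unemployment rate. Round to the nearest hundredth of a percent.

Labor force = 154.99 + 7.83 = 162.82 million.
Numerator = 7.83 + 3.03 + 6.18 = 17.04 million.
Denominator = 162.82 + 3.03 = 165.85 million.
Broad rate = 17.04 / 165.85 = 10.27%.
Headline unemployment rate = 7.83 / 162.82 = 4.81%.

Broad underutilization rate ≈ 10.27%; headline unemployment rate ≈ 4.81%.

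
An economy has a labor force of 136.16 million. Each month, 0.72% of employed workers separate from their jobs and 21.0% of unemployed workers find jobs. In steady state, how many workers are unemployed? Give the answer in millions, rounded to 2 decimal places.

Steady-state unemployment rate u* = s/(s+f) = 0.72/(0.72+21.0) = 0.033149.
Unemployed = u* × labor force = 0.033149 × 136.16 ≈ 4.51 million.

About 4.51 million are unemployed in steady state.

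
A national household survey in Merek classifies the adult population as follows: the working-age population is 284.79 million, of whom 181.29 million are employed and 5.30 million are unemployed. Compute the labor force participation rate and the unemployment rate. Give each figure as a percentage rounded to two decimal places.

Labor force = employed + unemployed = 181.29 + 5.30 = 186.59 million.
Unemployment rate = 5.30 / 186.59 = 2.84%.
Labor force participation rate = 186.59 / 284.79 = 65.52%.

Labor force participation rate ≈ 65.52%; unemployment rate ≈ 2.84%.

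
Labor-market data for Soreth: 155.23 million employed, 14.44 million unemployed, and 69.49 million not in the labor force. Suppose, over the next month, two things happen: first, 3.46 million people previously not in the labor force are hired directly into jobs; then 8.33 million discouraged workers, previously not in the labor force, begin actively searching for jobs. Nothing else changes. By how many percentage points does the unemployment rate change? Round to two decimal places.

Initially, labor force = 155.23 + 14.44 = 169.67 million, so u = 14.44/169.67 = 8.51%.
After the first change, employed and labor force both rise by 3.46; unemployed unchanged → E = 158.69, U = 14.44, labor force = 173.13 million.
After the second change, unemployed and labor force both rise by 8.33 → E = 158.69, U = 22.77, labor force = 181.46 million.
New unemployment rate = 22.77 / 181.46 = 12.55%.
Change = 12.55% − 8.51% = +4.04 percentage points.

The unemployment rate changes by +4.04 percentage points.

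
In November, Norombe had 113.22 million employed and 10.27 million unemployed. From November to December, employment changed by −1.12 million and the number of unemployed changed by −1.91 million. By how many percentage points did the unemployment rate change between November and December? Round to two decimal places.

November: labor force = 113.22 + 10.27 = 123.49; u = 10.27/123.49 = 8.32%.
December: labor force = 112.10 + 8.36 = 120.46; u = 8.36/120.46 = 6.94%.
Change = 6.94% − 8.32% = −1.38 pp.

The unemployment rate changed by −1.38 percentage points.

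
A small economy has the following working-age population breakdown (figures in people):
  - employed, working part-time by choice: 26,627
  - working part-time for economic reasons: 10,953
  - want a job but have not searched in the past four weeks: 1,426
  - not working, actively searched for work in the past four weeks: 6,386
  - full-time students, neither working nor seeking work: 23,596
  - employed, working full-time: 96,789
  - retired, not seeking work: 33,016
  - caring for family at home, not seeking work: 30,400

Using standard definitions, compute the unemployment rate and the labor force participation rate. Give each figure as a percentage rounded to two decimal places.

Unemployment rate ≈ 4.54%; labor force participation rate ≈ 61.41%.

Employed = 26,627 + 10,953 + 96,789 = 134,369 (anyone who worked, including part-time for economic reasons, counts as employed).
Unemployed = 6,386.
Labor force = 134,369 + 6,386 = 140,755.
Not in labor force = 1,426 + 23,596 + 33,016 + 30,400 = 88,438 (those not working and not actively searching are outside the labor force — including those who want a job but have given up searching).
Civilian working-age population = 140,755 + 88,438 = 229,193.
Unemployment rate = 6,386 / 140,755 = 4.54%.
Labor force participation rate = 140,755 / 229,193 = 61.41%.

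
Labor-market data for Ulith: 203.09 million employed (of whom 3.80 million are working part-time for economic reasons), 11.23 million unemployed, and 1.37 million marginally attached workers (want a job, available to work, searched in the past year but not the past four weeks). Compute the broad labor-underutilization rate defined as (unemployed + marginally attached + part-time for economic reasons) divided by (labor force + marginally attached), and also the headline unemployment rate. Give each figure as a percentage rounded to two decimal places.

Labor force = 203.09 + 11.23 = 214.32 million.
Numerator = 11.23 + 1.37 + 3.80 = 16.40 million.
Denominator = 214.32 + 1.37 = 215.69 million.
Broad rate = 16.40 / 215.69 = 7.60%.
Headline unemployment rate = 11.23 / 214.32 = 5.24%.

Broad underutilization rate ≈ 7.60%; headline unemployment rate ≈ 5.24%.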